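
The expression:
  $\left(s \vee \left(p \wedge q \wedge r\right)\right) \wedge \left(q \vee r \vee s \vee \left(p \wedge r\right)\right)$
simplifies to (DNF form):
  $s \vee \left(p \wedge q \wedge r\right)$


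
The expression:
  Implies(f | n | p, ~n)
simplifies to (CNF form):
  ~n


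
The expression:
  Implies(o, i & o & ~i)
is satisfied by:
  {o: False}


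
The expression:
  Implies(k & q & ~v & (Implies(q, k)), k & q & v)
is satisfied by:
  {v: True, k: False, q: False}
  {k: False, q: False, v: False}
  {q: True, v: True, k: False}
  {q: True, k: False, v: False}
  {v: True, k: True, q: False}
  {k: True, v: False, q: False}
  {q: True, k: True, v: True}


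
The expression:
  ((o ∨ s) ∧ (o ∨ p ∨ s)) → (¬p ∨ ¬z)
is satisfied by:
  {o: False, s: False, z: False, p: False}
  {s: True, p: False, o: False, z: False}
  {o: True, p: False, s: False, z: False}
  {s: True, o: True, p: False, z: False}
  {p: True, o: False, s: False, z: False}
  {p: True, s: True, o: False, z: False}
  {p: True, o: True, s: False, z: False}
  {p: True, s: True, o: True, z: False}
  {z: True, p: False, o: False, s: False}
  {z: True, s: True, p: False, o: False}
  {z: True, o: True, p: False, s: False}
  {z: True, s: True, o: True, p: False}
  {z: True, p: True, o: False, s: False}


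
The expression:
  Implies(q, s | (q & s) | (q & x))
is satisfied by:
  {x: True, s: True, q: False}
  {x: True, s: False, q: False}
  {s: True, x: False, q: False}
  {x: False, s: False, q: False}
  {x: True, q: True, s: True}
  {x: True, q: True, s: False}
  {q: True, s: True, x: False}


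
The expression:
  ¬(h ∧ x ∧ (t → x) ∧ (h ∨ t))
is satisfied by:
  {h: False, x: False}
  {x: True, h: False}
  {h: True, x: False}


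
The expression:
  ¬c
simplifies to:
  ¬c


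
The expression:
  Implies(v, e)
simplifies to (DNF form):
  e | ~v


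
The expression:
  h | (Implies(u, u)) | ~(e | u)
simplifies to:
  True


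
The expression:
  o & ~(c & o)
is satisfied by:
  {o: True, c: False}


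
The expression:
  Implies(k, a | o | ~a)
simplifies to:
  True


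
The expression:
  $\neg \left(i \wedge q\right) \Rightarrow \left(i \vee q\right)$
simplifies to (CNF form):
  $i \vee q$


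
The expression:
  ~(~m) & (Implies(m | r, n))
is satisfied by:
  {m: True, n: True}


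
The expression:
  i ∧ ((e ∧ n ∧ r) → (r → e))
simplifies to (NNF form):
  i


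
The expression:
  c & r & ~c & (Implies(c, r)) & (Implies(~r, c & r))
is never true.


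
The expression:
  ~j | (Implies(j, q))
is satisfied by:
  {q: True, j: False}
  {j: False, q: False}
  {j: True, q: True}


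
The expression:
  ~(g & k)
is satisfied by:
  {g: False, k: False}
  {k: True, g: False}
  {g: True, k: False}


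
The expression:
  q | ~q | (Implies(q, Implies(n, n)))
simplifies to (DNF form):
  True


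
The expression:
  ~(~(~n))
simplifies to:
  ~n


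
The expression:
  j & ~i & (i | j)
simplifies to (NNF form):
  j & ~i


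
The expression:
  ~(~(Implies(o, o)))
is always true.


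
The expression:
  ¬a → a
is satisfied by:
  {a: True}


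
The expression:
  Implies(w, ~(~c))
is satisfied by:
  {c: True, w: False}
  {w: False, c: False}
  {w: True, c: True}


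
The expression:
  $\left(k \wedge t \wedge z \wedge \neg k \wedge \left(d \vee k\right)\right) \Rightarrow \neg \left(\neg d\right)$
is always true.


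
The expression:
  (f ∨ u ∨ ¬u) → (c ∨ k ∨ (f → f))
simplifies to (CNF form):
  True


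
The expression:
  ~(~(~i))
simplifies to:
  ~i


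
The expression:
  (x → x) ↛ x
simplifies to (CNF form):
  ¬x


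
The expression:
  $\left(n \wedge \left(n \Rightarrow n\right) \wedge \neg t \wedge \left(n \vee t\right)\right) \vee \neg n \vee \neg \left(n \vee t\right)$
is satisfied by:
  {t: False, n: False}
  {n: True, t: False}
  {t: True, n: False}


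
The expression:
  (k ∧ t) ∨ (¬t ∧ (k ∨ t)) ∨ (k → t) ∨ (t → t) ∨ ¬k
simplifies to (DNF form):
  True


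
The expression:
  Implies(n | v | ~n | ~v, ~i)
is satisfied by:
  {i: False}


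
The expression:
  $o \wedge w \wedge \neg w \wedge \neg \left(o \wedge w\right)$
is never true.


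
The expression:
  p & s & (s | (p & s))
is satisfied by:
  {p: True, s: True}


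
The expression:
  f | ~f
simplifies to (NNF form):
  True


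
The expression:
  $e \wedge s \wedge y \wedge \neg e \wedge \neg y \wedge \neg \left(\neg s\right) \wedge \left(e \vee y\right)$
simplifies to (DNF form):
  $\text{False}$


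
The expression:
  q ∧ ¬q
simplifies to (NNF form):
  False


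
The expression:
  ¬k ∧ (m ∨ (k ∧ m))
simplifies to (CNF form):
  m ∧ ¬k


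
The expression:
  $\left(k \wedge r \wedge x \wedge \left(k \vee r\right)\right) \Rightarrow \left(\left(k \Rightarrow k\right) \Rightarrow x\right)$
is always true.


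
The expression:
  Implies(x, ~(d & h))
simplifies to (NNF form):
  ~d | ~h | ~x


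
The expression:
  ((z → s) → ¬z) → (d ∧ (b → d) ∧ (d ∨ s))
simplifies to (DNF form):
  d ∨ (s ∧ z)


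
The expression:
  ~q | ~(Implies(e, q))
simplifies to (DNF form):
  ~q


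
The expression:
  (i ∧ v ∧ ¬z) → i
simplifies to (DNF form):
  True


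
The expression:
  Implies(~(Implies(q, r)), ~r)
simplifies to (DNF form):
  True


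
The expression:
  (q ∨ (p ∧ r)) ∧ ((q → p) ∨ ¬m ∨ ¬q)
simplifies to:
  (p ∧ q) ∨ (p ∧ r) ∨ (q ∧ ¬m)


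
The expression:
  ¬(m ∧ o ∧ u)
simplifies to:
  ¬m ∨ ¬o ∨ ¬u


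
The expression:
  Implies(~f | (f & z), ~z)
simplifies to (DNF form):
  ~z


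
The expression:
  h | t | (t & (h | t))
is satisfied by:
  {t: True, h: True}
  {t: True, h: False}
  {h: True, t: False}


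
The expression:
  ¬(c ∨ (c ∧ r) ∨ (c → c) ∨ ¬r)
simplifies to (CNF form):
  False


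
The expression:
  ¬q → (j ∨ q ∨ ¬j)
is always true.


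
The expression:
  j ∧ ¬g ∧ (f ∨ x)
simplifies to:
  j ∧ ¬g ∧ (f ∨ x)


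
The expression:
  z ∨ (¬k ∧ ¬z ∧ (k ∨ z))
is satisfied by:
  {z: True}


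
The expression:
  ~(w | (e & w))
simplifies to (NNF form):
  ~w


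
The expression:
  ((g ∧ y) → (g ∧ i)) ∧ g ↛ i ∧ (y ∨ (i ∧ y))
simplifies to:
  False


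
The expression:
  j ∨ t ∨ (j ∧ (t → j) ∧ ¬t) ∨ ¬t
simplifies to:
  True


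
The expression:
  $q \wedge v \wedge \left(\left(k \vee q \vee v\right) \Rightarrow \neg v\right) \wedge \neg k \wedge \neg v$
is never true.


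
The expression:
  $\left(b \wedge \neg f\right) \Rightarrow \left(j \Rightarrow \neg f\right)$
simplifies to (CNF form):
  $\text{True}$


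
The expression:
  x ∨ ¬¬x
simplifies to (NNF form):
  x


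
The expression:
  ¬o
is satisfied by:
  {o: False}


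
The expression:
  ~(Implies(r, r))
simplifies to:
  False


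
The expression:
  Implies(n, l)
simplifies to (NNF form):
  l | ~n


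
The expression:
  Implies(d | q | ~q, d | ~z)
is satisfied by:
  {d: True, z: False}
  {z: False, d: False}
  {z: True, d: True}


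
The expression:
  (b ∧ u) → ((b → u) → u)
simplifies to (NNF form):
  True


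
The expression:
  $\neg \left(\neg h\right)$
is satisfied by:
  {h: True}


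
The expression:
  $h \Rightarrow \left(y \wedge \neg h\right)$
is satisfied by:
  {h: False}


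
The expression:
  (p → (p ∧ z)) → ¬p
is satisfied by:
  {p: False, z: False}
  {z: True, p: False}
  {p: True, z: False}


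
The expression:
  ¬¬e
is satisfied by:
  {e: True}


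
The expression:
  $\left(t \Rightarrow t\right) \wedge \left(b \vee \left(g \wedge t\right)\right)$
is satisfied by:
  {b: True, t: True, g: True}
  {b: True, t: True, g: False}
  {b: True, g: True, t: False}
  {b: True, g: False, t: False}
  {t: True, g: True, b: False}


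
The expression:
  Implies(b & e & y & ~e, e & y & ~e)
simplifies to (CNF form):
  True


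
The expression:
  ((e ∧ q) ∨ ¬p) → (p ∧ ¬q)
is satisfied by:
  {p: True, e: False, q: False}
  {p: True, q: True, e: False}
  {p: True, e: True, q: False}


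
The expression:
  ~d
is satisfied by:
  {d: False}


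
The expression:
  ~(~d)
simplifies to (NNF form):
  d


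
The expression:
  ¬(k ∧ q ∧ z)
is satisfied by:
  {k: False, q: False, z: False}
  {z: True, k: False, q: False}
  {q: True, k: False, z: False}
  {z: True, q: True, k: False}
  {k: True, z: False, q: False}
  {z: True, k: True, q: False}
  {q: True, k: True, z: False}


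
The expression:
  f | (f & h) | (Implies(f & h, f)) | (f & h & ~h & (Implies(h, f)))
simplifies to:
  True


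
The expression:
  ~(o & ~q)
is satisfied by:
  {q: True, o: False}
  {o: False, q: False}
  {o: True, q: True}


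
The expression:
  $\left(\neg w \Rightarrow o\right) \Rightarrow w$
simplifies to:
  $w \vee \neg o$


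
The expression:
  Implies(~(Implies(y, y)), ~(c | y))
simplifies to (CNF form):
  True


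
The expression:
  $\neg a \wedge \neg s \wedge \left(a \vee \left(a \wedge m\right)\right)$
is never true.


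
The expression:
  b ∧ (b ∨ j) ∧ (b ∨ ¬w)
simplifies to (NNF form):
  b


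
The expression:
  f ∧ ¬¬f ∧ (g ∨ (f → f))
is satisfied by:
  {f: True}


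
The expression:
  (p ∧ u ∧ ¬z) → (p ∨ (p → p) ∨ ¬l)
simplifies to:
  True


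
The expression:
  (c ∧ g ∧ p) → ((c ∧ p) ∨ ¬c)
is always true.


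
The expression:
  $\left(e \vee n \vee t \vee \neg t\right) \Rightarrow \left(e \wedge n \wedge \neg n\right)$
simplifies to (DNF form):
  $\text{False}$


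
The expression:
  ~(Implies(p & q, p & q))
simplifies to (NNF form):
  False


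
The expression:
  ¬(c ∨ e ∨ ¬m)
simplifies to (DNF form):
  m ∧ ¬c ∧ ¬e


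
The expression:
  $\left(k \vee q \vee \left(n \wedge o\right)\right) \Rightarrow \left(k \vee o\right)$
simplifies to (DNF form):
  $k \vee o \vee \neg q$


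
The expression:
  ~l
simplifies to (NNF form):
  ~l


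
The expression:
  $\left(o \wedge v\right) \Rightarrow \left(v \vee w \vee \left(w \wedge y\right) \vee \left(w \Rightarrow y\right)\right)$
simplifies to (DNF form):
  $\text{True}$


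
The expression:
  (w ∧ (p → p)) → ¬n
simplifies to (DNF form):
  ¬n ∨ ¬w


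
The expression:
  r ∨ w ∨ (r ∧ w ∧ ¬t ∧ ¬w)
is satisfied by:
  {r: True, w: True}
  {r: True, w: False}
  {w: True, r: False}


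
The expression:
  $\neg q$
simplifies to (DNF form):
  $\neg q$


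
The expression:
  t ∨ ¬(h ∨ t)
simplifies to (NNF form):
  t ∨ ¬h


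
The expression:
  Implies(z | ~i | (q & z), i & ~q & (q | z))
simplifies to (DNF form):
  (i & ~q) | (i & ~z)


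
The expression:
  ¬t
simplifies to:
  ¬t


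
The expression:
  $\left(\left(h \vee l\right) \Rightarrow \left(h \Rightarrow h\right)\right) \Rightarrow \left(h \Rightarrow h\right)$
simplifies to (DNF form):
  $\text{True}$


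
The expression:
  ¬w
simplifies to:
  ¬w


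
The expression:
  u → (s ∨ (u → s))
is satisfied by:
  {s: True, u: False}
  {u: False, s: False}
  {u: True, s: True}


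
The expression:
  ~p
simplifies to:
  ~p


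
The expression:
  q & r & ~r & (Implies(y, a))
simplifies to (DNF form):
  False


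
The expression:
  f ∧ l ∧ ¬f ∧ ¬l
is never true.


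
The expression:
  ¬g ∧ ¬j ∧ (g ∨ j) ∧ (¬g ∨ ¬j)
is never true.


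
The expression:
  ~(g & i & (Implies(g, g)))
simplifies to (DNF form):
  ~g | ~i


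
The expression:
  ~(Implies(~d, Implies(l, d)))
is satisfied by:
  {l: True, d: False}


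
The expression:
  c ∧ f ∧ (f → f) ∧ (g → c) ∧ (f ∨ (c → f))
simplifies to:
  c ∧ f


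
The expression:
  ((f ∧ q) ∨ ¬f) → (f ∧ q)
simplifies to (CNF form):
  f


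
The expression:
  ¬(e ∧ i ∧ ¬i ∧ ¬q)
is always true.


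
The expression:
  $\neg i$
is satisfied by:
  {i: False}


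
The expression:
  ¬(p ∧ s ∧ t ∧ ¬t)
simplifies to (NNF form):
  True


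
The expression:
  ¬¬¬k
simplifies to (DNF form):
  ¬k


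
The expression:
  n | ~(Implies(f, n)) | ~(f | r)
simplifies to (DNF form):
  f | n | ~r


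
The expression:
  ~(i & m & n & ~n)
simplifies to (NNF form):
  True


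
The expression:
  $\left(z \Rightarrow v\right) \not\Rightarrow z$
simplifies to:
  $\neg z$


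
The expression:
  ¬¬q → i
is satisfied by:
  {i: True, q: False}
  {q: False, i: False}
  {q: True, i: True}


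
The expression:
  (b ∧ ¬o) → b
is always true.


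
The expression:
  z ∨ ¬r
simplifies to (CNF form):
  z ∨ ¬r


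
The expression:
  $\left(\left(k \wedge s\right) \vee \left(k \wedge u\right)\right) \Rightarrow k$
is always true.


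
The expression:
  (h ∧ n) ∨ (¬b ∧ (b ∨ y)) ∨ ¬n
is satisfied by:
  {h: True, y: True, n: False, b: False}
  {h: True, y: False, n: False, b: False}
  {b: True, h: True, y: True, n: False}
  {b: True, h: True, y: False, n: False}
  {y: True, b: False, h: False, n: False}
  {y: False, b: False, h: False, n: False}
  {b: True, y: True, h: False, n: False}
  {b: True, y: False, h: False, n: False}
  {n: True, h: True, y: True, b: False}
  {n: True, h: True, y: False, b: False}
  {n: True, b: True, h: True, y: True}
  {n: True, b: True, h: True, y: False}
  {n: True, y: True, h: False, b: False}


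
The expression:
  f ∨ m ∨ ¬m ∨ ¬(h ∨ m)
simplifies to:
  True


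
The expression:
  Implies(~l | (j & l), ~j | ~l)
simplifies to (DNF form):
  ~j | ~l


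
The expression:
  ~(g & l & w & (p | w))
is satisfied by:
  {l: False, g: False, w: False}
  {w: True, l: False, g: False}
  {g: True, l: False, w: False}
  {w: True, g: True, l: False}
  {l: True, w: False, g: False}
  {w: True, l: True, g: False}
  {g: True, l: True, w: False}


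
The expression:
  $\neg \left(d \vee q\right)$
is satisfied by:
  {q: False, d: False}


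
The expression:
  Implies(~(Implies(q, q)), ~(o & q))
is always true.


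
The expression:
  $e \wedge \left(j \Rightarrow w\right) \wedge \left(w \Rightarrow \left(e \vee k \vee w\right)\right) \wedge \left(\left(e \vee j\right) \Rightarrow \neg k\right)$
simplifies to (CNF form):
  $e \wedge \neg k \wedge \left(w \vee \neg j\right)$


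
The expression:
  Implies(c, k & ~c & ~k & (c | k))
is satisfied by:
  {c: False}


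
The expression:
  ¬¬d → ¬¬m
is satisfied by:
  {m: True, d: False}
  {d: False, m: False}
  {d: True, m: True}


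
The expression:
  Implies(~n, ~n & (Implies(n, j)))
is always true.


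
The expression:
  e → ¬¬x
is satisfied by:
  {x: True, e: False}
  {e: False, x: False}
  {e: True, x: True}


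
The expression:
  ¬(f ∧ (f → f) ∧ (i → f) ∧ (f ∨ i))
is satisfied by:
  {f: False}


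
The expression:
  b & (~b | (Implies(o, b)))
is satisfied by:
  {b: True}


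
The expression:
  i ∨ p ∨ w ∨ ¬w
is always true.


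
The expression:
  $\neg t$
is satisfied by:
  {t: False}


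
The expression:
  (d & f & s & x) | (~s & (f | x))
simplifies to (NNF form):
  (f | x) & (d | ~s) & (f | ~s) & (x | ~s)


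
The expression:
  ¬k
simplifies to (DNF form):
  ¬k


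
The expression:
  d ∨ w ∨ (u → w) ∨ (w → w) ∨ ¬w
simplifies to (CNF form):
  True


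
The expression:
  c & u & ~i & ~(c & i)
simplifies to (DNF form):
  c & u & ~i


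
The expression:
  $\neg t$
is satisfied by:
  {t: False}


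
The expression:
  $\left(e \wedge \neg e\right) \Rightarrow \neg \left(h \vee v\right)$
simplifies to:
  $\text{True}$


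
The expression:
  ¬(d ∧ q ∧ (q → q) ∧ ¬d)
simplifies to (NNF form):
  True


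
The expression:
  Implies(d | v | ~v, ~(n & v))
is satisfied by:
  {v: False, n: False}
  {n: True, v: False}
  {v: True, n: False}


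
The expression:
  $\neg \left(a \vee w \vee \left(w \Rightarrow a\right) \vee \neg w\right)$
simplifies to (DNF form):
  $\text{False}$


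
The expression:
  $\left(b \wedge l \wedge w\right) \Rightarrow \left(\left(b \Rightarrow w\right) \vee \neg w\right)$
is always true.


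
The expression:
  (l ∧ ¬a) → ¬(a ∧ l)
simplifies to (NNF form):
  True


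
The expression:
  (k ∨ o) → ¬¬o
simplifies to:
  o ∨ ¬k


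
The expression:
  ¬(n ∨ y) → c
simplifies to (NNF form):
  c ∨ n ∨ y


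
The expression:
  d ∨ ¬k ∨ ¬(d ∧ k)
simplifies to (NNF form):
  True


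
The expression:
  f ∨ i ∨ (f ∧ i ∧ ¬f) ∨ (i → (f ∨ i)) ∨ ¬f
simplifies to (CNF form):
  True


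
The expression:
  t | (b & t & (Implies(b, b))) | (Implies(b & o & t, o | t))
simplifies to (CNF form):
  True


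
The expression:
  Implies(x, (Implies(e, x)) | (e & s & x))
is always true.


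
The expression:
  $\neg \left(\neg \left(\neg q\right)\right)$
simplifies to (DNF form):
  $\neg q$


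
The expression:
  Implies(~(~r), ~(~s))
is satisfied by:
  {s: True, r: False}
  {r: False, s: False}
  {r: True, s: True}


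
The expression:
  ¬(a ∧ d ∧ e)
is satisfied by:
  {e: False, d: False, a: False}
  {a: True, e: False, d: False}
  {d: True, e: False, a: False}
  {a: True, d: True, e: False}
  {e: True, a: False, d: False}
  {a: True, e: True, d: False}
  {d: True, e: True, a: False}


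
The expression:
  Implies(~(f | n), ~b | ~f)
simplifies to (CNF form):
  True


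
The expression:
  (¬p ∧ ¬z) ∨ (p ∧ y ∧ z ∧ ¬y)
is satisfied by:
  {p: False, z: False}


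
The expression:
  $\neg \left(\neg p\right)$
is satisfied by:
  {p: True}


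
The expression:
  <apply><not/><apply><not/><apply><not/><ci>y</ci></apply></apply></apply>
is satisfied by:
  {y: False}


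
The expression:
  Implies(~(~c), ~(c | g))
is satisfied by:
  {c: False}


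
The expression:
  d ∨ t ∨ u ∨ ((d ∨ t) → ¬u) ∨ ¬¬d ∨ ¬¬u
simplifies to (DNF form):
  True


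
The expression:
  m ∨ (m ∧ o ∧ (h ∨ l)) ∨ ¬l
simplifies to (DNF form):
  m ∨ ¬l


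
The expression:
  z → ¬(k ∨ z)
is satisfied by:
  {z: False}


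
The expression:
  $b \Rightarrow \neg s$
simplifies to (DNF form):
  $\neg b \vee \neg s$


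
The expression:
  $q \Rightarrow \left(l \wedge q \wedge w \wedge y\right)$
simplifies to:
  $\left(l \wedge w \wedge y\right) \vee \neg q$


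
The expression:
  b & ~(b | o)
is never true.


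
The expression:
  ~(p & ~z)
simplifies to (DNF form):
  z | ~p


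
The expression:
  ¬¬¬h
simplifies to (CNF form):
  ¬h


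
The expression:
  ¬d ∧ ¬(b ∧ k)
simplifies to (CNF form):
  ¬d ∧ (¬b ∨ ¬k)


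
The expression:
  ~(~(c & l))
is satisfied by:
  {c: True, l: True}


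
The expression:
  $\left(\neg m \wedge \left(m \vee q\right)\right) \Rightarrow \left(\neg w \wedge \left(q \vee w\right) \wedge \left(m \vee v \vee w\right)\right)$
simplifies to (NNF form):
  $m \vee \left(v \wedge \neg w\right) \vee \neg q$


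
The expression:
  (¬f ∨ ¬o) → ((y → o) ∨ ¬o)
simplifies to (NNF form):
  True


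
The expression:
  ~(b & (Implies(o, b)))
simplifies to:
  ~b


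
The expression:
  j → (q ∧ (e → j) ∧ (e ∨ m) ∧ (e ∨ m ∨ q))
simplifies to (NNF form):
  (e ∧ q) ∨ (m ∧ q) ∨ ¬j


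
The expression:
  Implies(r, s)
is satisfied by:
  {s: True, r: False}
  {r: False, s: False}
  {r: True, s: True}


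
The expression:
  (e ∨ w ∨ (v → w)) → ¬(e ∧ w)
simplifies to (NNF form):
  ¬e ∨ ¬w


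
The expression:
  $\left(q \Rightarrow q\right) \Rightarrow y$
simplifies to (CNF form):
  $y$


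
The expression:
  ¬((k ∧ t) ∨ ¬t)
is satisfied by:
  {t: True, k: False}


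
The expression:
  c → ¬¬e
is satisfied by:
  {e: True, c: False}
  {c: False, e: False}
  {c: True, e: True}


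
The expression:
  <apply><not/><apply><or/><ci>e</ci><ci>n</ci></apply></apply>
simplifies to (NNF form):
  <apply><and/><apply><not/><ci>e</ci></apply><apply><not/><ci>n</ci></apply></apply>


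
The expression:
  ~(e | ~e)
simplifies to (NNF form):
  False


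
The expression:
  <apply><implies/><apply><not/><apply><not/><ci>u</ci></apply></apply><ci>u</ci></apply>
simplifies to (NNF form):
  <true/>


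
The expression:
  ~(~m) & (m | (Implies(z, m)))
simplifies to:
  m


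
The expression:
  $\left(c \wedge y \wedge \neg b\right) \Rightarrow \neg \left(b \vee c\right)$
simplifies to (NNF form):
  $b \vee \neg c \vee \neg y$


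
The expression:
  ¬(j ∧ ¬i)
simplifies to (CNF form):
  i ∨ ¬j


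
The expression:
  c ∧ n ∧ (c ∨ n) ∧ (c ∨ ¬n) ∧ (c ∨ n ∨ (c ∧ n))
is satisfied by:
  {c: True, n: True}


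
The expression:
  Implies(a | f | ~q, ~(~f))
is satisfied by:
  {q: True, f: True, a: False}
  {f: True, a: False, q: False}
  {q: True, f: True, a: True}
  {f: True, a: True, q: False}
  {q: True, a: False, f: False}


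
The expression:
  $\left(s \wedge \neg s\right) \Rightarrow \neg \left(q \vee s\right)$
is always true.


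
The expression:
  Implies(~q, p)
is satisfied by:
  {q: True, p: True}
  {q: True, p: False}
  {p: True, q: False}


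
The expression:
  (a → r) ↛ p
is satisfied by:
  {r: True, a: False, p: False}
  {a: False, p: False, r: False}
  {r: True, a: True, p: False}


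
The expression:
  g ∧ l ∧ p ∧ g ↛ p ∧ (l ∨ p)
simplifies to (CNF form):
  False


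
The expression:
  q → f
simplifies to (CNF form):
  f ∨ ¬q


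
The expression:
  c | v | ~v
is always true.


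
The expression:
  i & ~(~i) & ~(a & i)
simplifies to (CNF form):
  i & ~a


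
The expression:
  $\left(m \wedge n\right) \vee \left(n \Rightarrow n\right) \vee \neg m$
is always true.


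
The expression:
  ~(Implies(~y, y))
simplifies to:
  ~y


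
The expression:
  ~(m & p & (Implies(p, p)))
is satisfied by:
  {p: False, m: False}
  {m: True, p: False}
  {p: True, m: False}


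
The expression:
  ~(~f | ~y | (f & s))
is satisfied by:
  {f: True, y: True, s: False}


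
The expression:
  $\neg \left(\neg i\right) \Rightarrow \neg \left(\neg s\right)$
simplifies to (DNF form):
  $s \vee \neg i$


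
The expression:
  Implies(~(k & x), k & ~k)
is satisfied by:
  {x: True, k: True}


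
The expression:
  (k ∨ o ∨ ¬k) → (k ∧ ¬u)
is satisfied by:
  {k: True, u: False}


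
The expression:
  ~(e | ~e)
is never true.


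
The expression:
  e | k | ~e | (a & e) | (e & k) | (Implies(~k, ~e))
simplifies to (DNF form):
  True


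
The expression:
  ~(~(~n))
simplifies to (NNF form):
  ~n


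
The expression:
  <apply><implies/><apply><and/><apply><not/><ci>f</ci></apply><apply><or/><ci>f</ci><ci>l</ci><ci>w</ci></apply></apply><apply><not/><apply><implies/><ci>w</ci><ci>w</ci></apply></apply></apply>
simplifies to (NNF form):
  <apply><or/><ci>f</ci><apply><and/><apply><not/><ci>l</ci></apply><apply><not/><ci>w</ci></apply></apply></apply>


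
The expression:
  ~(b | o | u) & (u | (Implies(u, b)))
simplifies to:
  ~b & ~o & ~u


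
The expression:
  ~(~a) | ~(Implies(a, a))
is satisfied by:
  {a: True}


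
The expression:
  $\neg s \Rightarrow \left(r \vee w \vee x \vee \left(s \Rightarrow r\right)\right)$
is always true.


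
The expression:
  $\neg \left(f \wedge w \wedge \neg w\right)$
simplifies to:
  $\text{True}$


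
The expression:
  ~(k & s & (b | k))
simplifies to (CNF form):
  ~k | ~s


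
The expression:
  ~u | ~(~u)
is always true.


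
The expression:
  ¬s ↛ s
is always true.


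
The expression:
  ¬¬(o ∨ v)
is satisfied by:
  {o: True, v: True}
  {o: True, v: False}
  {v: True, o: False}


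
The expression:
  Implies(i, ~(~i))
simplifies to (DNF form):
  True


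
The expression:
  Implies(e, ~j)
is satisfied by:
  {e: False, j: False}
  {j: True, e: False}
  {e: True, j: False}


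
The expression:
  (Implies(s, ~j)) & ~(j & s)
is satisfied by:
  {s: False, j: False}
  {j: True, s: False}
  {s: True, j: False}


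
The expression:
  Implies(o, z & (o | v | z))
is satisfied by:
  {z: True, o: False}
  {o: False, z: False}
  {o: True, z: True}


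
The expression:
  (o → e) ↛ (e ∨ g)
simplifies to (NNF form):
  ¬e ∧ ¬g ∧ ¬o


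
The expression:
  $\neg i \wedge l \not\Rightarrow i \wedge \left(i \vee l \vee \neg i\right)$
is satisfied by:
  {l: True, i: False}


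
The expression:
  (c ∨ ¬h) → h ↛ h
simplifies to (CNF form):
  h ∧ ¬c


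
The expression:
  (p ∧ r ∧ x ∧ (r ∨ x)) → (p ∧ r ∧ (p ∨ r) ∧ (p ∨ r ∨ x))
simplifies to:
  True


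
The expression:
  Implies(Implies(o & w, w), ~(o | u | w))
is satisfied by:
  {u: False, o: False, w: False}


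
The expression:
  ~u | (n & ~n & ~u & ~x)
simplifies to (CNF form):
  ~u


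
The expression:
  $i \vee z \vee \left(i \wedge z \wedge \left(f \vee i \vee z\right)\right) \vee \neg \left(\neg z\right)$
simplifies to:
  $i \vee z$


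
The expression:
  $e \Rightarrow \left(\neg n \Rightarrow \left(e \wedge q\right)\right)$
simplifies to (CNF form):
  $n \vee q \vee \neg e$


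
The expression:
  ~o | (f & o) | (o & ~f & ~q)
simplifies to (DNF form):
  f | ~o | ~q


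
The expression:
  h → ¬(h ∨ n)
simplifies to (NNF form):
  ¬h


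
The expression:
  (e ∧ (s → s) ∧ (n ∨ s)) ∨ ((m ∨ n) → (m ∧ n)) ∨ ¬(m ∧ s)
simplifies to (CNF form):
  e ∨ n ∨ ¬m ∨ ¬s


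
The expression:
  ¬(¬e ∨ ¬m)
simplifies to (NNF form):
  e ∧ m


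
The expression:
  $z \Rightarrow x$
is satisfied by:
  {x: True, z: False}
  {z: False, x: False}
  {z: True, x: True}


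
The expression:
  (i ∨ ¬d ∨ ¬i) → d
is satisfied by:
  {d: True}


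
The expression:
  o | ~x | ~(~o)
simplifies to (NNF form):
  o | ~x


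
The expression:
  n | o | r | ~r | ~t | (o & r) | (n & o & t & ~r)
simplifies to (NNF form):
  True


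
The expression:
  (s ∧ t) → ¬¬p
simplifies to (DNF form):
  p ∨ ¬s ∨ ¬t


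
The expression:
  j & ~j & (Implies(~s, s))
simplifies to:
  False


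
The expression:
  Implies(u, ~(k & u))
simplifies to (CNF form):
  ~k | ~u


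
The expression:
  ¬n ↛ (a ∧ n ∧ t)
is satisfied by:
  {n: False}


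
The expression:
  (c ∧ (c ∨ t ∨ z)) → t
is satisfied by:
  {t: True, c: False}
  {c: False, t: False}
  {c: True, t: True}


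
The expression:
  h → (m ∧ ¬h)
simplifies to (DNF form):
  ¬h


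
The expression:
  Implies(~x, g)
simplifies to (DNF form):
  g | x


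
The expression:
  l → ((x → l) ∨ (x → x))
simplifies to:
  True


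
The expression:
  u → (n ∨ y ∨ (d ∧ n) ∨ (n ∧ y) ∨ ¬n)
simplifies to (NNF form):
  True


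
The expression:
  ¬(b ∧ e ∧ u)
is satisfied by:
  {u: False, e: False, b: False}
  {b: True, u: False, e: False}
  {e: True, u: False, b: False}
  {b: True, e: True, u: False}
  {u: True, b: False, e: False}
  {b: True, u: True, e: False}
  {e: True, u: True, b: False}


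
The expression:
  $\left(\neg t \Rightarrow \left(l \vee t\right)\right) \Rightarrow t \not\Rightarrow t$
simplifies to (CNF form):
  $\neg l \wedge \neg t$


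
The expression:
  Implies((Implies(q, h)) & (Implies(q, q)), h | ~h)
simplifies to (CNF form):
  True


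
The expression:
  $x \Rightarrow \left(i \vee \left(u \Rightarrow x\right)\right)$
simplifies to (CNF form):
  $\text{True}$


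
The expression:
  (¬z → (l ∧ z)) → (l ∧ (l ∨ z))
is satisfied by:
  {l: True, z: False}
  {z: False, l: False}
  {z: True, l: True}


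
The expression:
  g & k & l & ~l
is never true.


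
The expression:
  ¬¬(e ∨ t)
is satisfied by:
  {t: True, e: True}
  {t: True, e: False}
  {e: True, t: False}


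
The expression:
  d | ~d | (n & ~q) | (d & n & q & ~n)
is always true.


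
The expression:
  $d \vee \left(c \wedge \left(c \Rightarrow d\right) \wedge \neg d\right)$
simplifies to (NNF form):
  $d$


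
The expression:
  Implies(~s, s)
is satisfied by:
  {s: True}


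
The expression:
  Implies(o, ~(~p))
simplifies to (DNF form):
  p | ~o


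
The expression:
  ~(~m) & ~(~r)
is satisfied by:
  {r: True, m: True}


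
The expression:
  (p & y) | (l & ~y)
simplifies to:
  (p & y) | (l & ~y)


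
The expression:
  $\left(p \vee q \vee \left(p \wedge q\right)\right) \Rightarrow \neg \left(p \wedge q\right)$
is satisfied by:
  {p: False, q: False}
  {q: True, p: False}
  {p: True, q: False}


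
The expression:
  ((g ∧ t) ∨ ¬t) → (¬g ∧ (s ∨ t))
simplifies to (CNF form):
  ¬g ∧ (s ∨ t)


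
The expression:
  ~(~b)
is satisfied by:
  {b: True}


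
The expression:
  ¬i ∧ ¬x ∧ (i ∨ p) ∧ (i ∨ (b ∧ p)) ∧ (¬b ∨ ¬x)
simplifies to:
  b ∧ p ∧ ¬i ∧ ¬x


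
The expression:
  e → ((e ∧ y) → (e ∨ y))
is always true.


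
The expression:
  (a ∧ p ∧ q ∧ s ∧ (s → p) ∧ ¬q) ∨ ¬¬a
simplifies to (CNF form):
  a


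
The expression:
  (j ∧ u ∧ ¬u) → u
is always true.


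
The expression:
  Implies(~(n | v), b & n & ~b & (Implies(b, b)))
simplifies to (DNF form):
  n | v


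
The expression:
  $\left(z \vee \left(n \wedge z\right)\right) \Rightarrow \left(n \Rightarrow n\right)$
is always true.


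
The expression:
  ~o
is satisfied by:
  {o: False}


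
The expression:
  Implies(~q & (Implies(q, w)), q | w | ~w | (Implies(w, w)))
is always true.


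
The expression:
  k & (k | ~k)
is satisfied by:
  {k: True}


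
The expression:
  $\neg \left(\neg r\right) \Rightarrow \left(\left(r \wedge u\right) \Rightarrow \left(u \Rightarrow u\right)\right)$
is always true.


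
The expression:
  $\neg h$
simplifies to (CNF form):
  $\neg h$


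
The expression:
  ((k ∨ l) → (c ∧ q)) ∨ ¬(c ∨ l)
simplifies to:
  (c ∧ q) ∨ (¬c ∧ ¬l) ∨ (¬k ∧ ¬l)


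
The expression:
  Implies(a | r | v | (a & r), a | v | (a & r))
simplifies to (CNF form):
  a | v | ~r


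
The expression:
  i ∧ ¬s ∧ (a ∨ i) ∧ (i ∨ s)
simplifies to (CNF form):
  i ∧ ¬s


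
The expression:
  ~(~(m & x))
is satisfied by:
  {m: True, x: True}


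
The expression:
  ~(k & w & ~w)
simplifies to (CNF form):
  True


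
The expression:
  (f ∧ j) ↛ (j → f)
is never true.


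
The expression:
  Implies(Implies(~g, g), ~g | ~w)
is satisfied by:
  {w: False, g: False}
  {g: True, w: False}
  {w: True, g: False}


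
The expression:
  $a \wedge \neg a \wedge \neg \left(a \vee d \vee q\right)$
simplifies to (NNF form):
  $\text{False}$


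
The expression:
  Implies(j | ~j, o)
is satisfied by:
  {o: True}


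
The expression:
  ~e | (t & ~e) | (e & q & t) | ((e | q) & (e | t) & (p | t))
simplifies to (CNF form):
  p | t | ~e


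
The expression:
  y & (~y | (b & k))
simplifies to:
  b & k & y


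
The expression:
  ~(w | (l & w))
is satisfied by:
  {w: False}


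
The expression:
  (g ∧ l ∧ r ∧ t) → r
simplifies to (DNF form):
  True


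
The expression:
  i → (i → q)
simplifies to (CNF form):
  q ∨ ¬i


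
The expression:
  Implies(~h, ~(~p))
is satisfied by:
  {p: True, h: True}
  {p: True, h: False}
  {h: True, p: False}


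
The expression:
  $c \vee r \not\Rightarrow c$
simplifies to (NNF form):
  $c \vee r$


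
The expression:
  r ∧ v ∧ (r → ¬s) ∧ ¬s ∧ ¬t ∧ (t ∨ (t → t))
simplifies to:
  r ∧ v ∧ ¬s ∧ ¬t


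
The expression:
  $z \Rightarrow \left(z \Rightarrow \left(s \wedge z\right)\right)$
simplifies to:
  $s \vee \neg z$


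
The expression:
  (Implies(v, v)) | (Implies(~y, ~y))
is always true.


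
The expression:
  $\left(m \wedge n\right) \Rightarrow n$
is always true.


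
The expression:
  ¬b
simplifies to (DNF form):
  ¬b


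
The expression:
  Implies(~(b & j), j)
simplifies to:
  j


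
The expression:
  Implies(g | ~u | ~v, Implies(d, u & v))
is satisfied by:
  {u: True, v: True, d: False}
  {u: True, v: False, d: False}
  {v: True, u: False, d: False}
  {u: False, v: False, d: False}
  {d: True, u: True, v: True}


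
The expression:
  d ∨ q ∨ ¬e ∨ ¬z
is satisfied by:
  {d: True, q: True, e: False, z: False}
  {d: True, e: False, z: False, q: False}
  {q: True, e: False, z: False, d: False}
  {q: False, e: False, z: False, d: False}
  {d: True, z: True, q: True, e: False}
  {d: True, z: True, q: False, e: False}
  {z: True, q: True, d: False, e: False}
  {z: True, d: False, e: False, q: False}
  {q: True, d: True, e: True, z: False}
  {d: True, e: True, q: False, z: False}
  {q: True, e: True, d: False, z: False}
  {e: True, d: False, z: False, q: False}
  {d: True, z: True, e: True, q: True}
  {d: True, z: True, e: True, q: False}
  {z: True, e: True, q: True, d: False}


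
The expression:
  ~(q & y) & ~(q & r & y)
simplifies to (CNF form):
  ~q | ~y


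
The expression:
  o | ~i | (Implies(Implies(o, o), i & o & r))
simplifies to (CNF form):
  o | ~i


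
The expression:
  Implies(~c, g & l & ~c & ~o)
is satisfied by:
  {c: True, l: True, g: True, o: False}
  {c: True, l: True, g: False, o: False}
  {c: True, g: True, l: False, o: False}
  {c: True, g: False, l: False, o: False}
  {c: True, o: True, l: True, g: True}
  {c: True, o: True, l: True, g: False}
  {c: True, o: True, l: False, g: True}
  {c: True, o: True, l: False, g: False}
  {l: True, g: True, c: False, o: False}


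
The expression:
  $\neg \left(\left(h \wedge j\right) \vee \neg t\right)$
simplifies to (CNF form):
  $t \wedge \left(\neg h \vee \neg j\right)$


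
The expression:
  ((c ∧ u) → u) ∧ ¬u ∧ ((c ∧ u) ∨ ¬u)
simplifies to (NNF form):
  ¬u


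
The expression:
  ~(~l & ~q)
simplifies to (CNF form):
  l | q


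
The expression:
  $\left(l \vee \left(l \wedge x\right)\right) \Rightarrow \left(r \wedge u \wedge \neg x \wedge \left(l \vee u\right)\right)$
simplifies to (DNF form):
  $\left(r \wedge u \wedge \neg x\right) \vee \neg l$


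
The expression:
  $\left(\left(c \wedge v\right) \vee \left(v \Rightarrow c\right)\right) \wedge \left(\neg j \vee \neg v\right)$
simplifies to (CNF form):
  $\left(c \vee \neg v\right) \wedge \left(\neg j \vee \neg v\right)$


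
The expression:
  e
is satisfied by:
  {e: True}


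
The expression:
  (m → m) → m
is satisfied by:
  {m: True}


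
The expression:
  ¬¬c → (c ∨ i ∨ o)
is always true.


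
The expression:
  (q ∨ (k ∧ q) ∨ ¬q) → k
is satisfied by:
  {k: True}


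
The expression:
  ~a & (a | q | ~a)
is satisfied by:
  {a: False}


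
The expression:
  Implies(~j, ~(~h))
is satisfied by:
  {h: True, j: True}
  {h: True, j: False}
  {j: True, h: False}


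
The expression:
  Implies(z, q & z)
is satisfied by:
  {q: True, z: False}
  {z: False, q: False}
  {z: True, q: True}


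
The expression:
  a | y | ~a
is always true.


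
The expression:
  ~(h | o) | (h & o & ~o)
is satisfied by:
  {o: False, h: False}


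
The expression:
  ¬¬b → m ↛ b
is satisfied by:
  {b: False}


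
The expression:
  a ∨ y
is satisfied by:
  {a: True, y: True}
  {a: True, y: False}
  {y: True, a: False}


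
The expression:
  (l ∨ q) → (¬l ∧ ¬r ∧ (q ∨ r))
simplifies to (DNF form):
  (¬l ∧ ¬q) ∨ (¬l ∧ ¬r)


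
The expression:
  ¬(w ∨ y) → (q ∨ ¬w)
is always true.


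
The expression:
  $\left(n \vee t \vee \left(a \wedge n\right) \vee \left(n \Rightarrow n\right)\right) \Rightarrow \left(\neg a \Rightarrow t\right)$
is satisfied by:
  {a: True, t: True}
  {a: True, t: False}
  {t: True, a: False}


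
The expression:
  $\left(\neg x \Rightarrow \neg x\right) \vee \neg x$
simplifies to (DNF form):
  $\text{True}$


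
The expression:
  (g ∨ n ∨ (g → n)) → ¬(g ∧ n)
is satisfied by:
  {g: False, n: False}
  {n: True, g: False}
  {g: True, n: False}


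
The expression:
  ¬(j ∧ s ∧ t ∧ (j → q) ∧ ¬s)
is always true.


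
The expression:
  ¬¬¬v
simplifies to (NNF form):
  ¬v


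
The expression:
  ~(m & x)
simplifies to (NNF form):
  ~m | ~x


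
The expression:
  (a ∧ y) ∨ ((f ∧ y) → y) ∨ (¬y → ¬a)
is always true.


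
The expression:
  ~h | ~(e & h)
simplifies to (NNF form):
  ~e | ~h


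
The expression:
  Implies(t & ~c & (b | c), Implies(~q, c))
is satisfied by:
  {c: True, q: True, t: False, b: False}
  {c: True, t: False, q: False, b: False}
  {q: True, c: False, t: False, b: False}
  {c: False, t: False, q: False, b: False}
  {b: True, c: True, q: True, t: False}
  {b: True, c: True, t: False, q: False}
  {b: True, q: True, c: False, t: False}
  {b: True, c: False, t: False, q: False}
  {c: True, t: True, q: True, b: False}
  {c: True, t: True, b: False, q: False}
  {t: True, q: True, b: False, c: False}
  {t: True, b: False, q: False, c: False}
  {c: True, t: True, b: True, q: True}
  {c: True, t: True, b: True, q: False}
  {t: True, b: True, q: True, c: False}


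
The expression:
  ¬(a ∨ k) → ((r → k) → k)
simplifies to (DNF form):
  a ∨ k ∨ r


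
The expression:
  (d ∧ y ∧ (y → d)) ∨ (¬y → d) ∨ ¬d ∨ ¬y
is always true.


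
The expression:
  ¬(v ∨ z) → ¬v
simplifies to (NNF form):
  True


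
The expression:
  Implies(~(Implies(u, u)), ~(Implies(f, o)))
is always true.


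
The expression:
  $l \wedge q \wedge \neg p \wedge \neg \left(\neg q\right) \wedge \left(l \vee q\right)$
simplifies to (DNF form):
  $l \wedge q \wedge \neg p$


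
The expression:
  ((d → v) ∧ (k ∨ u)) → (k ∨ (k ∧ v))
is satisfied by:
  {d: True, k: True, v: False, u: False}
  {k: True, v: False, u: False, d: False}
  {d: True, k: True, v: True, u: False}
  {k: True, v: True, u: False, d: False}
  {d: True, v: False, u: False, k: False}
  {d: False, v: False, u: False, k: False}
  {d: True, v: True, u: False, k: False}
  {v: True, d: False, u: False, k: False}
  {d: True, u: True, k: True, v: False}
  {u: True, k: True, d: False, v: False}
  {d: True, u: True, k: True, v: True}
  {u: True, k: True, v: True, d: False}
  {u: True, d: True, k: False, v: False}
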